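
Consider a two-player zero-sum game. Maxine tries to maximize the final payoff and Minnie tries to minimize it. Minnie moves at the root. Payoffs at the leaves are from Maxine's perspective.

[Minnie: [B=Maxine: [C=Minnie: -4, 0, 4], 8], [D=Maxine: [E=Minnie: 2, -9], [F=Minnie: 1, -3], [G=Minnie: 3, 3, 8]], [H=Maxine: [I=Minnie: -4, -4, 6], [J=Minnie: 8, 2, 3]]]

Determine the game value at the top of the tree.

2

C (Minnie): min(-4, 0, 4) = -4
B (Maxine): max(-4, 8) = 8
E (Minnie): min(2, -9) = -9
F (Minnie): min(1, -3) = -3
G (Minnie): min(3, 3, 8) = 3
D (Maxine): max(-9, -3, 3) = 3
I (Minnie): min(-4, -4, 6) = -4
J (Minnie): min(8, 2, 3) = 2
H (Maxine): max(-4, 2) = 2
Root (Minnie): min(8, 3, 2) = 2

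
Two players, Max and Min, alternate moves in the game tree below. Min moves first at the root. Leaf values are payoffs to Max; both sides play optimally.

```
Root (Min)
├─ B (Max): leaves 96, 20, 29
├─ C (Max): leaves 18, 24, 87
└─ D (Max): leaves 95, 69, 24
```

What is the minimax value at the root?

87

B (Max): max(96, 20, 29) = 96
C (Max): max(18, 24, 87) = 87
D (Max): max(95, 69, 24) = 95
Root (Min): min(96, 87, 95) = 87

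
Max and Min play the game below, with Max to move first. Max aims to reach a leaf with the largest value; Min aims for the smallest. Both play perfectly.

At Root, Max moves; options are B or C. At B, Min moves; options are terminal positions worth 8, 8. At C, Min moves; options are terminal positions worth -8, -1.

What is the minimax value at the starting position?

8

B (Min): min(8, 8) = 8
C (Min): min(-8, -1) = -8
Root (Max): max(8, -8) = 8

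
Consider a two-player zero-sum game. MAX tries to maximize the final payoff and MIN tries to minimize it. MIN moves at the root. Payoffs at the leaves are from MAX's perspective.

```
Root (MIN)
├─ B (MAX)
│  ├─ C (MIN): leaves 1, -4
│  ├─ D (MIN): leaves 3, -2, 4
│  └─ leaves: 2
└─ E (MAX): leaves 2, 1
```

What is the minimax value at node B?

2

C: min(1, -4) = -4
D: min(3, -2, 4) = -2
B: max(-4, -2, 2) = 2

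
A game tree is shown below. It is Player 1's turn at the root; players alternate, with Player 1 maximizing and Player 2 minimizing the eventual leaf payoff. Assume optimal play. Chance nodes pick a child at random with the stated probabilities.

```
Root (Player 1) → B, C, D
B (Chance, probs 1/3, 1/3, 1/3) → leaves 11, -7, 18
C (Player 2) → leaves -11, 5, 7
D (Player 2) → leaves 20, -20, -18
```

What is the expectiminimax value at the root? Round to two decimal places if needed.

B (Chance): 1/3·11 + 1/3·-7 + 1/3·18 = 7.33
C (Player 2): min(-11, 5, 7) = -11
D (Player 2): min(20, -20, -18) = -20
Root (Player 1): max(7.33, -11, -20) = 7.33

7.33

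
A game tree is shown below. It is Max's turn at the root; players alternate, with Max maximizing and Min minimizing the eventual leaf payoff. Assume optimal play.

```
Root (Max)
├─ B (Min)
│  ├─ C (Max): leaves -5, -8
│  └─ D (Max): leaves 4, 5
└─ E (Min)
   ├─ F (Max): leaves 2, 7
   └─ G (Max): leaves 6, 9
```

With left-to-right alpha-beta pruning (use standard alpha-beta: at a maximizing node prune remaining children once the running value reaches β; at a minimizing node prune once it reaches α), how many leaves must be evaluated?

C [α=-∞,β=+∞]: v=-5
D [α=-∞,β=-5]: v=4 after child 1 ≥ β → β-cutoff, skip 1
B [α=-∞,β=+∞]: v=-5
F [α=-5,β=+∞]: v=7
G [α=-5,β=7]: v=9
E [α=-5,β=+∞]: v=7
Root [α=-∞,β=+∞]: v=7
Leaves evaluated: 7 of 8.

7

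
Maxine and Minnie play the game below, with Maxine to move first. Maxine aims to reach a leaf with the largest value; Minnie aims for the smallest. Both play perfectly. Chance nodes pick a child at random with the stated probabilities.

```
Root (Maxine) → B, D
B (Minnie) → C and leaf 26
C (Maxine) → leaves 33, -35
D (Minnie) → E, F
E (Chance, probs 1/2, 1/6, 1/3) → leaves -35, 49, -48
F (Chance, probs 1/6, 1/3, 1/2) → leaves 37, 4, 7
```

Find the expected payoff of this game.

26

C (Maxine): max(33, -35) = 33
B (Minnie): min(33, 26) = 26
E (Chance): 1/2·-35 + 1/6·49 + 1/3·-48 = -25.33
F (Chance): 1/6·37 + 1/3·4 + 1/2·7 = 11
D (Minnie): min(-25.33, 11) = -25.33
Root (Maxine): max(26, -25.33) = 26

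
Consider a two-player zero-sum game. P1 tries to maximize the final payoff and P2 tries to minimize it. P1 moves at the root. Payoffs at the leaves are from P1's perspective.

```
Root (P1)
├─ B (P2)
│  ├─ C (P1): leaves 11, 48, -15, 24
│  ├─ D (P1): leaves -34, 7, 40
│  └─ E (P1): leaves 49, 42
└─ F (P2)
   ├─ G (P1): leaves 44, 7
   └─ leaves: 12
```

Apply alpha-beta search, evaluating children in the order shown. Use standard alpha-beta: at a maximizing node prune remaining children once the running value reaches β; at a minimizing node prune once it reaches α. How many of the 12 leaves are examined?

11

C [α=-∞,β=+∞]: v=48
D [α=-∞,β=48]: v=40
E [α=-∞,β=40]: v=49 after child 1 ≥ β → β-cutoff, skip 1
B [α=-∞,β=+∞]: v=40
G [α=40,β=+∞]: v=44
F [α=40,β=+∞]: v=12
Root [α=-∞,β=+∞]: v=40
Leaves evaluated: 11 of 12.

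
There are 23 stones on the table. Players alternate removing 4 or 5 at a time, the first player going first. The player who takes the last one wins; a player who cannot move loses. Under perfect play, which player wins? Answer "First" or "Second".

First

W/L table (W = player to move can force a win):
i:   0  1  2  3  4  5  6  7  8  9 10 11 12 13 14 15 16 17 18 19 20 21 22 23
     L  L  L  L  W  W  W  W  W  L  L  L  L  W  W  W  W  W  L  L  L  L  W  W
Position 23 is W, so the first player wins.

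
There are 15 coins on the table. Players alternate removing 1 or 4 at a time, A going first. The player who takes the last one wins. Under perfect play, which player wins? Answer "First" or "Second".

Compute winning (W) and losing (L) positions by backward induction:
i:   0  1  2  3  4  5  6  7  8  9 10 11 12 13 14 15
     L  W  L  W  W  L  W  L  W  W  L  W  L  W  W  L
Position 15 is L, so the second player wins.

Second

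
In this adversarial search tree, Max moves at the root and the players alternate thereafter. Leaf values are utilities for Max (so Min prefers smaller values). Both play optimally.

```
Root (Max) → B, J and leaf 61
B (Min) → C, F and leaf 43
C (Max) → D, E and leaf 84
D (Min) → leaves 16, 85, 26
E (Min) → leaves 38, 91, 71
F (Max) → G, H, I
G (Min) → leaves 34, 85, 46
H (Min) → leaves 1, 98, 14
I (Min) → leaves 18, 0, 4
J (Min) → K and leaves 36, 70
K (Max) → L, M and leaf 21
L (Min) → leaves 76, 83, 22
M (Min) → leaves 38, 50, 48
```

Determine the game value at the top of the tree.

61

D (Min): min(16, 85, 26) = 16
E (Min): min(38, 91, 71) = 38
C (Max): max(16, 38, 84) = 84
G (Min): min(34, 85, 46) = 34
H (Min): min(1, 98, 14) = 1
I (Min): min(18, 0, 4) = 0
F (Max): max(34, 1, 0) = 34
B (Min): min(84, 34, 43) = 34
L (Min): min(76, 83, 22) = 22
M (Min): min(38, 50, 48) = 38
K (Max): max(22, 38, 21) = 38
J (Min): min(38, 36, 70) = 36
Root (Max): max(34, 36, 61) = 61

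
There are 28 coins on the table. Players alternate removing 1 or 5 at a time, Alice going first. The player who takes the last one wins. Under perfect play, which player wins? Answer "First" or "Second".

Second

Positions where the player to move wins (W) vs loses (L):
i:   0  1  2  3  4  5  6  7  8  9 10 11 12 13 14 15 16 17 18 19 20 21 22 23 24 25 26 27 28
     L  W  L  W  L  W  L  W  L  W  L  W  L  W  L  W  L  W  L  W  L  W  L  W  L  W  L  W  L
Position 28 is L, so the second player wins.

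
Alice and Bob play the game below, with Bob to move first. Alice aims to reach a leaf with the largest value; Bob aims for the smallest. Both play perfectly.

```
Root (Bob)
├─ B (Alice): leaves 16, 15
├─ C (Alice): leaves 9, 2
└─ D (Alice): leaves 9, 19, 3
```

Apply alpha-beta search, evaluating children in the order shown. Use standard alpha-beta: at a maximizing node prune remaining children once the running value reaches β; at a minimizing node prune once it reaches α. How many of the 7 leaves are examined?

B [α=-∞,β=+∞]: v=16
C [α=-∞,β=16]: v=9
D [α=-∞,β=9]: v=9 after child 1 ≥ β → β-cutoff, skip 2
Root [α=-∞,β=+∞]: v=9
Leaves evaluated: 5 of 7.

5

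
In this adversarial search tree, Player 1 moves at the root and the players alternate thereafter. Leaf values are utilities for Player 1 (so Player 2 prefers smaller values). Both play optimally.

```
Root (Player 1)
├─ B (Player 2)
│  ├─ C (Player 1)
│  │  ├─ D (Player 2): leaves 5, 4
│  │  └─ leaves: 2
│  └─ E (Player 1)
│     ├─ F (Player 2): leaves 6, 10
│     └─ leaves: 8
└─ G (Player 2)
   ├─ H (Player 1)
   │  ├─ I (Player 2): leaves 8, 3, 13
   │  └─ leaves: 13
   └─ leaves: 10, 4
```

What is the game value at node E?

F: min(6, 10) = 6
E: max(6, 8) = 8

8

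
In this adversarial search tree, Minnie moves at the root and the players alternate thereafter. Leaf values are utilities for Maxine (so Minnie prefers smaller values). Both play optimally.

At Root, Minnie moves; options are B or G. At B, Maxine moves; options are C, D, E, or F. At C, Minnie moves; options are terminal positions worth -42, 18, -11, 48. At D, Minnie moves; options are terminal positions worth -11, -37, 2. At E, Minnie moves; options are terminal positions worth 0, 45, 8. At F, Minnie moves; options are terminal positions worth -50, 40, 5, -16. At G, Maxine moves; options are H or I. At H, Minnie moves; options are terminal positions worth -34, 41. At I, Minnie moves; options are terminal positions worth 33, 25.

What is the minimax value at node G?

H: min(-34, 41) = -34
I: min(33, 25) = 25
G: max(-34, 25) = 25

25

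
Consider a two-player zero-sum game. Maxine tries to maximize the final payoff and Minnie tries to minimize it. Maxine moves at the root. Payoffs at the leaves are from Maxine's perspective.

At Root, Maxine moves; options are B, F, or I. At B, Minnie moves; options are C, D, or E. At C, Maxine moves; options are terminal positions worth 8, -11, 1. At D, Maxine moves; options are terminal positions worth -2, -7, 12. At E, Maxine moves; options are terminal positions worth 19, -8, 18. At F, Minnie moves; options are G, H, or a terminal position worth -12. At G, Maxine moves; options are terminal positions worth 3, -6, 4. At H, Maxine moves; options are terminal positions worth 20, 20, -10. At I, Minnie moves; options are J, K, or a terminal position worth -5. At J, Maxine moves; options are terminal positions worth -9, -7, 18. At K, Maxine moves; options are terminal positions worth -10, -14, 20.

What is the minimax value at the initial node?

8

C (Maxine): max(8, -11, 1) = 8
D (Maxine): max(-2, -7, 12) = 12
E (Maxine): max(19, -8, 18) = 19
B (Minnie): min(8, 12, 19) = 8
G (Maxine): max(3, -6, 4) = 4
H (Maxine): max(20, 20, -10) = 20
F (Minnie): min(4, 20, -12) = -12
J (Maxine): max(-9, -7, 18) = 18
K (Maxine): max(-10, -14, 20) = 20
I (Minnie): min(18, 20, -5) = -5
Root (Maxine): max(8, -12, -5) = 8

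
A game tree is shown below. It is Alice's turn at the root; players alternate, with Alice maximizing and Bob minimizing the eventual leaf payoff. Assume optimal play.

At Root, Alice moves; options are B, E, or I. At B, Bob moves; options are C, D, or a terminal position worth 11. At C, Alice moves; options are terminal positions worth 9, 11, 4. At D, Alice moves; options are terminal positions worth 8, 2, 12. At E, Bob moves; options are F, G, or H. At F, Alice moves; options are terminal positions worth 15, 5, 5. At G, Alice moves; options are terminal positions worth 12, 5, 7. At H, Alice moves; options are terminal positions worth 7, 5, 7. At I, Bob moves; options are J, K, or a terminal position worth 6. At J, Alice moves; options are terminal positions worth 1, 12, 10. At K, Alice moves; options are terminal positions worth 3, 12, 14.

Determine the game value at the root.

C (Alice): max(9, 11, 4) = 11
D (Alice): max(8, 2, 12) = 12
B (Bob): min(11, 12, 11) = 11
F (Alice): max(15, 5, 5) = 15
G (Alice): max(12, 5, 7) = 12
H (Alice): max(7, 5, 7) = 7
E (Bob): min(15, 12, 7) = 7
J (Alice): max(1, 12, 10) = 12
K (Alice): max(3, 12, 14) = 14
I (Bob): min(12, 14, 6) = 6
Root (Alice): max(11, 7, 6) = 11

11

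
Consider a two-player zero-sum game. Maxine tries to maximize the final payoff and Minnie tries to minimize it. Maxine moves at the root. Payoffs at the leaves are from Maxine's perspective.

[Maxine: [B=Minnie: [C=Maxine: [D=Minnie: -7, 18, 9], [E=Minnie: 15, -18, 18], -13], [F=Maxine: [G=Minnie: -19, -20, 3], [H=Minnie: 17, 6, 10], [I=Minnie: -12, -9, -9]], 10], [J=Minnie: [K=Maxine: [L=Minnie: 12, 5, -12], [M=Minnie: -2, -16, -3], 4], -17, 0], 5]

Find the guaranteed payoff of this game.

5

D (Minnie): min(-7, 18, 9) = -7
E (Minnie): min(15, -18, 18) = -18
C (Maxine): max(-7, -18, -13) = -7
G (Minnie): min(-19, -20, 3) = -20
H (Minnie): min(17, 6, 10) = 6
I (Minnie): min(-12, -9, -9) = -12
F (Maxine): max(-20, 6, -12) = 6
B (Minnie): min(-7, 6, 10) = -7
L (Minnie): min(12, 5, -12) = -12
M (Minnie): min(-2, -16, -3) = -16
K (Maxine): max(-12, -16, 4) = 4
J (Minnie): min(4, -17, 0) = -17
Root (Maxine): max(-7, -17, 5) = 5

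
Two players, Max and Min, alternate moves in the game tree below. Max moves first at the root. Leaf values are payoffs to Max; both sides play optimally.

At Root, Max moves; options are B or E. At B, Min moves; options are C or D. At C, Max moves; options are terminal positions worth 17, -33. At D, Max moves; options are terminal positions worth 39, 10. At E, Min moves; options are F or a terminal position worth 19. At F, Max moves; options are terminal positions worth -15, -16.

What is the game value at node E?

-15

F: max(-15, -16) = -15
E: min(-15, 19) = -15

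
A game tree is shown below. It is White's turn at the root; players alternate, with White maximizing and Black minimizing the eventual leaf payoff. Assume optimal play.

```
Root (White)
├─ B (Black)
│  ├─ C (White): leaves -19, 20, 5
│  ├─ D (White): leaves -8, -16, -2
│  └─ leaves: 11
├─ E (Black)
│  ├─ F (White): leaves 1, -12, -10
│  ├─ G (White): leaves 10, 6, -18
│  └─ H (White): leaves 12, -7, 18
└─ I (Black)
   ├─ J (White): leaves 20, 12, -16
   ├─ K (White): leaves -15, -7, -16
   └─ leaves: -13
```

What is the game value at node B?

C: max(-19, 20, 5) = 20
D: max(-8, -16, -2) = -2
B: min(20, -2, 11) = -2

-2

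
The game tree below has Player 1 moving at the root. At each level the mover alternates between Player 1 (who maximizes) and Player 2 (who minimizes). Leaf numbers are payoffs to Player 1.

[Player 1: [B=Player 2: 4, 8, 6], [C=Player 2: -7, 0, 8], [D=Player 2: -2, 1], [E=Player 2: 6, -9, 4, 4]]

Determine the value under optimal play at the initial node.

4

B (Player 2): min(4, 8, 6) = 4
C (Player 2): min(-7, 0, 8) = -7
D (Player 2): min(-2, 1) = -2
E (Player 2): min(6, -9, 4, 4) = -9
Root (Player 1): max(4, -7, -2, -9) = 4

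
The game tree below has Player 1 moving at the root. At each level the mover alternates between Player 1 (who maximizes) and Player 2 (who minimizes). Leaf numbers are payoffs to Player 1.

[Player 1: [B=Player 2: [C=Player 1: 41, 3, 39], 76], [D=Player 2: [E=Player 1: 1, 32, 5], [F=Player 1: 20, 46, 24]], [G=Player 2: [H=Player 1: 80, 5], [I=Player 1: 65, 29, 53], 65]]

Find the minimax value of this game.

C (Player 1): max(41, 3, 39) = 41
B (Player 2): min(41, 76) = 41
E (Player 1): max(1, 32, 5) = 32
F (Player 1): max(20, 46, 24) = 46
D (Player 2): min(32, 46) = 32
H (Player 1): max(80, 5) = 80
I (Player 1): max(65, 29, 53) = 65
G (Player 2): min(80, 65, 65) = 65
Root (Player 1): max(41, 32, 65) = 65

65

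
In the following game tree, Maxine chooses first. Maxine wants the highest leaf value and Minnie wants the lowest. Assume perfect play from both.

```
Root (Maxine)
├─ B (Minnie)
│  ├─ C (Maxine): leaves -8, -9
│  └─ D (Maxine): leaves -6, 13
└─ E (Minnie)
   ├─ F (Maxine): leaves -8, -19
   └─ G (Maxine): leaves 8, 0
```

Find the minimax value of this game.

C (Maxine): max(-8, -9) = -8
D (Maxine): max(-6, 13) = 13
B (Minnie): min(-8, 13) = -8
F (Maxine): max(-8, -19) = -8
G (Maxine): max(8, 0) = 8
E (Minnie): min(-8, 8) = -8
Root (Maxine): max(-8, -8) = -8

-8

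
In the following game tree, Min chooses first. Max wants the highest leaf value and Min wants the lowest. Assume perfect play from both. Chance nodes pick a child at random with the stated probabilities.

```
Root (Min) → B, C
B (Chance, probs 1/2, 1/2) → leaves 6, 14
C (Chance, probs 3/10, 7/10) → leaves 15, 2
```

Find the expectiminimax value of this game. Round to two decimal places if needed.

5.9

B (Chance): 1/2·6 + 1/2·14 = 10
C (Chance): 3/10·15 + 7/10·2 = 5.9
Root (Min): min(10, 5.9) = 5.9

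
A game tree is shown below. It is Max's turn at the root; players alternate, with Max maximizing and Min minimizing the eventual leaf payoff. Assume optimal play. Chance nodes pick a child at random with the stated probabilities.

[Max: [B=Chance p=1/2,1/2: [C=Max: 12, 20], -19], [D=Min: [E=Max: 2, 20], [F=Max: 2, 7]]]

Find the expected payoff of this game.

7

C (Max): max(12, 20) = 20
B (Chance): 1/2·20 + 1/2·-19 = 0.5
E (Max): max(2, 20) = 20
F (Max): max(2, 7) = 7
D (Min): min(20, 7) = 7
Root (Max): max(0.5, 7) = 7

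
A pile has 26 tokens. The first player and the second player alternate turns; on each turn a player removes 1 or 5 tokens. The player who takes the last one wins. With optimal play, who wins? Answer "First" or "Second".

Compute winning (W) and losing (L) positions by backward induction:
i:   0  1  2  3  4  5  6  7  8  9 10 11 12 13 14 15 16 17 18 19 20 21 22 23 24 25 26
     L  W  L  W  L  W  L  W  L  W  L  W  L  W  L  W  L  W  L  W  L  W  L  W  L  W  L
Position 26 is L, so the second player wins.

Second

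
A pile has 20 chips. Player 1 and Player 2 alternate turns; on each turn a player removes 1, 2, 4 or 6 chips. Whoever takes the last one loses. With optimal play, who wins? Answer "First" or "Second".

Compute winning (W) and losing (L) positions by backward induction:
i:   0  1  2  3  4  5  6  7  8  9 10 11 12 13 14 15 16 17 18 19 20
     W  L  W  W  L  W  W  W  W  L  W  W  L  W  W  W  W  L  W  W  L
Position 20 is L, so the second player wins.

Second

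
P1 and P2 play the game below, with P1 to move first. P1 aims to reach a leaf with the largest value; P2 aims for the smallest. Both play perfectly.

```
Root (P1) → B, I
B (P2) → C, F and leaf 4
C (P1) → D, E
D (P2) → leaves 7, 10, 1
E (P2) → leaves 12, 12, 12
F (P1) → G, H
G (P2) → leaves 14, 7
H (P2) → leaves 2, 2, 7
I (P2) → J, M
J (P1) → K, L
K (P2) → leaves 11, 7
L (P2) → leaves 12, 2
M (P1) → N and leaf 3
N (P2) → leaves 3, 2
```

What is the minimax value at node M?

3

N: min(3, 2) = 2
M: max(2, 3) = 3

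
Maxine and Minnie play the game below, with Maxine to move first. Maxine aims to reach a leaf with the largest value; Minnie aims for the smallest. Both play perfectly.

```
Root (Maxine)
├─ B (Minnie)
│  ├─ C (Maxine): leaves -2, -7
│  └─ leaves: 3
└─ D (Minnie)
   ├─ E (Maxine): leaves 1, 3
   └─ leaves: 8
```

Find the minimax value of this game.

3

C (Maxine): max(-2, -7) = -2
B (Minnie): min(-2, 3) = -2
E (Maxine): max(1, 3) = 3
D (Minnie): min(3, 8) = 3
Root (Maxine): max(-2, 3) = 3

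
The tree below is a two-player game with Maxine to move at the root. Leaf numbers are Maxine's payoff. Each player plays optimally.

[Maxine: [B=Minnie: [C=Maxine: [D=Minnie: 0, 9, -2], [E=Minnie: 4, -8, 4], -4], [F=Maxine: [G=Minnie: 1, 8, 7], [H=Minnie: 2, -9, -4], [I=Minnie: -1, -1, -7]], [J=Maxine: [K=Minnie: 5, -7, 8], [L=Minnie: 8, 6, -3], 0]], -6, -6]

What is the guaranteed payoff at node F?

G: min(1, 8, 7) = 1
H: min(2, -9, -4) = -9
I: min(-1, -1, -7) = -7
F: max(1, -9, -7) = 1

1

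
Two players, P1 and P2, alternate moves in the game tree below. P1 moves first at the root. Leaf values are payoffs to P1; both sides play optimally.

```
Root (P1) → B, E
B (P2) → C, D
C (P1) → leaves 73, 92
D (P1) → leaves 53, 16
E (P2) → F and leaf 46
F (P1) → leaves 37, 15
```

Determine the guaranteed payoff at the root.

53

C (P1): max(73, 92) = 92
D (P1): max(53, 16) = 53
B (P2): min(92, 53) = 53
F (P1): max(37, 15) = 37
E (P2): min(37, 46) = 37
Root (P1): max(53, 37) = 53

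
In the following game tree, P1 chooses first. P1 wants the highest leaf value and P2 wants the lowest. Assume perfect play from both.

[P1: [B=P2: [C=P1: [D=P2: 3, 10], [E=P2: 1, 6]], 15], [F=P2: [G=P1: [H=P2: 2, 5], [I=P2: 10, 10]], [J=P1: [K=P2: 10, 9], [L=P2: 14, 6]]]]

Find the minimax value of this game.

D (P2): min(3, 10) = 3
E (P2): min(1, 6) = 1
C (P1): max(3, 1) = 3
B (P2): min(3, 15) = 3
H (P2): min(2, 5) = 2
I (P2): min(10, 10) = 10
G (P1): max(2, 10) = 10
K (P2): min(10, 9) = 9
L (P2): min(14, 6) = 6
J (P1): max(9, 6) = 9
F (P2): min(10, 9) = 9
Root (P1): max(3, 9) = 9

9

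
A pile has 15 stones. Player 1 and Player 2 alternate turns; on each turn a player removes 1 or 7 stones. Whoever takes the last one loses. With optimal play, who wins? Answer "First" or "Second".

i:   0  1  2  3  4  5  6  7  8  9 10 11 12 13 14 15
     W  L  W  L  W  L  W  L  W  L  W  L  W  L  W  L
Position 15 is L, so the second player wins.

Second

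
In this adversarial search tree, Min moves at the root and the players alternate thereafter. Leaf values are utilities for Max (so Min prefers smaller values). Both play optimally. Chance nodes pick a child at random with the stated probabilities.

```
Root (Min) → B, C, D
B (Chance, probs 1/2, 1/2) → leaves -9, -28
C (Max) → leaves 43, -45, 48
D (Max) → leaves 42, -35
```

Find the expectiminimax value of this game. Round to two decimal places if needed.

B (Chance): 1/2·-9 + 1/2·-28 = -18.5
C (Max): max(43, -45, 48) = 48
D (Max): max(42, -35) = 42
Root (Min): min(-18.5, 48, 42) = -18.5

-18.5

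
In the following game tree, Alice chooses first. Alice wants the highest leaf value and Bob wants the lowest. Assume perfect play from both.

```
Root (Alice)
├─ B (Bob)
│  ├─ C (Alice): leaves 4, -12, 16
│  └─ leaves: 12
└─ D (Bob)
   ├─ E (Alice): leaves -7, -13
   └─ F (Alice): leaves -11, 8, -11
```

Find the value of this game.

12

C (Alice): max(4, -12, 16) = 16
B (Bob): min(16, 12) = 12
E (Alice): max(-7, -13) = -7
F (Alice): max(-11, 8, -11) = 8
D (Bob): min(-7, 8) = -7
Root (Alice): max(12, -7) = 12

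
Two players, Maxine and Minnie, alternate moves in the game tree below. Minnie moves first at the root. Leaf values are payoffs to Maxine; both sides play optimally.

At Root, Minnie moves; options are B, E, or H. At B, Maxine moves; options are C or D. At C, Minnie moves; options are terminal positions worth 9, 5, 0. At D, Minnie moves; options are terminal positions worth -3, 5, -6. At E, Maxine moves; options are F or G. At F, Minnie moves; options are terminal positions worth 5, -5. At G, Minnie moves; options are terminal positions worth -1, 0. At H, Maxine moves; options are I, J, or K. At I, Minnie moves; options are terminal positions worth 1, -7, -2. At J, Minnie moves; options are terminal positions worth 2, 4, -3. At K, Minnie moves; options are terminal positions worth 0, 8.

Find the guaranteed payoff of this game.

C (Minnie): min(9, 5, 0) = 0
D (Minnie): min(-3, 5, -6) = -6
B (Maxine): max(0, -6) = 0
F (Minnie): min(5, -5) = -5
G (Minnie): min(-1, 0) = -1
E (Maxine): max(-5, -1) = -1
I (Minnie): min(1, -7, -2) = -7
J (Minnie): min(2, 4, -3) = -3
K (Minnie): min(0, 8) = 0
H (Maxine): max(-7, -3, 0) = 0
Root (Minnie): min(0, -1, 0) = -1

-1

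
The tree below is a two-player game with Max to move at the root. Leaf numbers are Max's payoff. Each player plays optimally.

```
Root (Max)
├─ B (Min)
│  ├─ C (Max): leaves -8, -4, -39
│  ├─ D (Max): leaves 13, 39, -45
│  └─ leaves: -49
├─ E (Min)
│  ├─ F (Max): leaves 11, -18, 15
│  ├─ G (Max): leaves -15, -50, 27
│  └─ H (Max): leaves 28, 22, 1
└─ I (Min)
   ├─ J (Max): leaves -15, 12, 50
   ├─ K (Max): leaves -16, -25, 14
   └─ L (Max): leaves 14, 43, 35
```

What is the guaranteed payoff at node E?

F: max(11, -18, 15) = 15
G: max(-15, -50, 27) = 27
H: max(28, 22, 1) = 28
E: min(15, 27, 28) = 15

15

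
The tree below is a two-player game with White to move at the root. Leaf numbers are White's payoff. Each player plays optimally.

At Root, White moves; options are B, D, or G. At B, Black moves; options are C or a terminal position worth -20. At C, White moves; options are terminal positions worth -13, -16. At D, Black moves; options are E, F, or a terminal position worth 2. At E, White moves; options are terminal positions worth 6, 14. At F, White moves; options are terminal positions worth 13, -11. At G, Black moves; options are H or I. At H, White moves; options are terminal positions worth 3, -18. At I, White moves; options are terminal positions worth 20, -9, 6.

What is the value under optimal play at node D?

2

E: max(6, 14) = 14
F: max(13, -11) = 13
D: min(14, 13, 2) = 2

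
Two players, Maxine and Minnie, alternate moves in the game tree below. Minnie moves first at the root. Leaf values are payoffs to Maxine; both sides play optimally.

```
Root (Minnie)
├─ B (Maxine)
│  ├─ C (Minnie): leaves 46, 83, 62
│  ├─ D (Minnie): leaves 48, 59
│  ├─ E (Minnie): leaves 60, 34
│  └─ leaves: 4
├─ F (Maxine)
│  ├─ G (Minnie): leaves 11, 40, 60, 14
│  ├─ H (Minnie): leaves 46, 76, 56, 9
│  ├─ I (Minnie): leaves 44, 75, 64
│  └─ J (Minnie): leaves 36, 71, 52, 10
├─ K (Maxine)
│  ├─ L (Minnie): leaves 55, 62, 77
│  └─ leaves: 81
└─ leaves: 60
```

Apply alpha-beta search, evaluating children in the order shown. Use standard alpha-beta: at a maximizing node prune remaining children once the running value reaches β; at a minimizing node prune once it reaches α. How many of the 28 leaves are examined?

24

C [α=-∞,β=+∞]: v=46
D [α=46,β=+∞]: v=48
E [α=48,β=+∞]: v=34
B [α=-∞,β=+∞]: v=48
G [α=-∞,β=48]: v=11
H [α=11,β=48]: v=9
I [α=11,β=48]: v=44
J [α=44,β=48]: v=36 after child 1 ≤ α → α-cutoff, skip 3
F [α=-∞,β=48]: v=44
L [α=-∞,β=44]: v=55
K [α=-∞,β=44]: v=55 after child 1 ≥ β → β-cutoff, skip 1
Root [α=-∞,β=+∞]: v=44
Leaves evaluated: 24 of 28.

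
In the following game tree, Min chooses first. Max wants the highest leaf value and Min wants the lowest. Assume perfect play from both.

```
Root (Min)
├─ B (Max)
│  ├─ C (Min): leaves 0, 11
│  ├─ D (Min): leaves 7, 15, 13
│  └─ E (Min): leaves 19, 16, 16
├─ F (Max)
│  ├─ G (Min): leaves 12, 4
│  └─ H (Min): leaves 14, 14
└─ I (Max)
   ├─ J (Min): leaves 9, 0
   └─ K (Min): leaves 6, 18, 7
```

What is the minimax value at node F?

G: min(12, 4) = 4
H: min(14, 14) = 14
F: max(4, 14) = 14

14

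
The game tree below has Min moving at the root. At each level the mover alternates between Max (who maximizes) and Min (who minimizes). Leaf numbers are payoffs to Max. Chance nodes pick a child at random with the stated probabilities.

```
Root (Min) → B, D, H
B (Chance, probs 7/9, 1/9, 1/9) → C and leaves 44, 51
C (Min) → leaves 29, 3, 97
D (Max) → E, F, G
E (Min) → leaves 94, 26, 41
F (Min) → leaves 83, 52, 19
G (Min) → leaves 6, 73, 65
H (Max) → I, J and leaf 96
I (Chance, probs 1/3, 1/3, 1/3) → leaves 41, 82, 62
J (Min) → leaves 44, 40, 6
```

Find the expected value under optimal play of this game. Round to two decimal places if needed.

12.89

C (Min): min(29, 3, 97) = 3
B (Chance): 7/9·3 + 1/9·44 + 1/9·51 = 12.89
E (Min): min(94, 26, 41) = 26
F (Min): min(83, 52, 19) = 19
G (Min): min(6, 73, 65) = 6
D (Max): max(26, 19, 6) = 26
I (Chance): 1/3·41 + 1/3·82 + 1/3·62 = 61.67
J (Min): min(44, 40, 6) = 6
H (Max): max(61.67, 6, 96) = 96
Root (Min): min(12.89, 26, 96) = 12.89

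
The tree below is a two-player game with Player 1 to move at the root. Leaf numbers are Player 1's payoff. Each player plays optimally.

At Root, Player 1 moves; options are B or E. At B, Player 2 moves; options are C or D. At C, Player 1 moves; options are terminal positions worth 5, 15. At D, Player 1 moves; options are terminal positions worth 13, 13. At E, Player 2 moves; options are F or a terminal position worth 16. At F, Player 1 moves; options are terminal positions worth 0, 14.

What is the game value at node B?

13

C: max(5, 15) = 15
D: max(13, 13) = 13
B: min(15, 13) = 13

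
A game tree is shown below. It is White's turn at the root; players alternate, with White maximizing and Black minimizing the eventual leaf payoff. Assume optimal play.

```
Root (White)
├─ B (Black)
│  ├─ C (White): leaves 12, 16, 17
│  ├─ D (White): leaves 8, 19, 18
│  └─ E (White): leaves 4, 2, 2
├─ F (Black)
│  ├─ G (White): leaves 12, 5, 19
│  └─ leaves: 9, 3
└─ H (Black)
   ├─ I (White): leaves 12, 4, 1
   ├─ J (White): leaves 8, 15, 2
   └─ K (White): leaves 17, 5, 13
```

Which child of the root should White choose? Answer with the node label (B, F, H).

H

C (White): max(12, 16, 17) = 17
D (White): max(8, 19, 18) = 19
E (White): max(4, 2, 2) = 4
B (Black): min(17, 19, 4) = 4
G (White): max(12, 5, 19) = 19
F (Black): min(19, 9, 3) = 3
I (White): max(12, 4, 1) = 12
J (White): max(8, 15, 2) = 15
K (White): max(17, 5, 13) = 17
H (Black): min(12, 15, 17) = 12
Root (White): max(4, 3, 12) = 12
White picks the child with the highest value: H (value 12).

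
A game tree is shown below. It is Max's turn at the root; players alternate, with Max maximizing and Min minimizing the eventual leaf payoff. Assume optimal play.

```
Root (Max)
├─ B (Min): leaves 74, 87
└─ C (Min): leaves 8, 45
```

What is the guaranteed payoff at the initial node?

74

B (Min): min(74, 87) = 74
C (Min): min(8, 45) = 8
Root (Max): max(74, 8) = 74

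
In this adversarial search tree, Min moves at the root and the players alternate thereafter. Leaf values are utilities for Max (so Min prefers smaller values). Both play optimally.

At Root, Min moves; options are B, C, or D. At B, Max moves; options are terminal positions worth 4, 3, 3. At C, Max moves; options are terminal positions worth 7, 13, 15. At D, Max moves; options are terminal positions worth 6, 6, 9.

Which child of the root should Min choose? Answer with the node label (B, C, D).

B

B (Max): max(4, 3, 3) = 4
C (Max): max(7, 13, 15) = 15
D (Max): max(6, 6, 9) = 9
Root (Min): min(4, 15, 9) = 4
Min picks the child with the lowest value: B (value 4).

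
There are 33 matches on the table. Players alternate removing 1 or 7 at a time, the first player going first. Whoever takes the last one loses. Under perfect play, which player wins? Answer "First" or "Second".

Mark each pile size as W (mover wins) or L (mover loses):
i:   0  1  2  3  4  5  6  7  8  9 10 11 12 13 14 15 16 17 18 19 20 21 22 23 24 25 26 27 28 29 30 31 32 33
     W  L  W  L  W  L  W  L  W  L  W  L  W  L  W  L  W  L  W  L  W  L  W  L  W  L  W  L  W  L  W  L  W  L
Position 33 is L, so the second player wins.

Second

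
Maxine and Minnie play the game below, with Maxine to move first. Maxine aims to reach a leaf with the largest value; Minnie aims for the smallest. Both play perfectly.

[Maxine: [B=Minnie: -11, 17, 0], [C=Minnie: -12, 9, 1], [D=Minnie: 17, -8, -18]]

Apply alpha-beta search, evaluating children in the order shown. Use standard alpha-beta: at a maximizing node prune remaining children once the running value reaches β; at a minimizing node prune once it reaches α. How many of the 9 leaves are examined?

7

B [α=-∞,β=+∞]: v=-11
C [α=-11,β=+∞]: v=-12 after child 1 ≤ α → α-cutoff, skip 2
D [α=-11,β=+∞]: v=-18
Root [α=-∞,β=+∞]: v=-11
Leaves evaluated: 7 of 9.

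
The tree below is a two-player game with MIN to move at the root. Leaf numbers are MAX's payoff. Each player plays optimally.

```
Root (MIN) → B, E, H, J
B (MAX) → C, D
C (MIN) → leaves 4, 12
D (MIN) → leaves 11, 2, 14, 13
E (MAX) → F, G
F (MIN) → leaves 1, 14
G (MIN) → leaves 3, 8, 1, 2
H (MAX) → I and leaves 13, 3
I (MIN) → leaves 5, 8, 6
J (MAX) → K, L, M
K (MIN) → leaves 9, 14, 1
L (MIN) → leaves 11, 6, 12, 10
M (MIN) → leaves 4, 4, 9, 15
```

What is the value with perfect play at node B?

C: min(4, 12) = 4
D: min(11, 2, 14, 13) = 2
B: max(4, 2) = 4

4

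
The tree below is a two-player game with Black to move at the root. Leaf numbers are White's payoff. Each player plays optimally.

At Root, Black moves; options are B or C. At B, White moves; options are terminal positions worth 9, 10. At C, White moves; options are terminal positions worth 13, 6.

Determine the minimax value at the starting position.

B (White): max(9, 10) = 10
C (White): max(13, 6) = 13
Root (Black): min(10, 13) = 10

10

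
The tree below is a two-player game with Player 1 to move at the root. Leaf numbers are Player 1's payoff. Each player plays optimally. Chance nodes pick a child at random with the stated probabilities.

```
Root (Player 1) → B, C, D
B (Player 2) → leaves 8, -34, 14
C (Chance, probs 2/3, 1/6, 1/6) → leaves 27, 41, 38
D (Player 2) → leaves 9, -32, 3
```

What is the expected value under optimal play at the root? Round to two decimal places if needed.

B (Player 2): min(8, -34, 14) = -34
C (Chance): 2/3·27 + 1/6·41 + 1/6·38 = 31.17
D (Player 2): min(9, -32, 3) = -32
Root (Player 1): max(-34, 31.17, -32) = 31.17

31.17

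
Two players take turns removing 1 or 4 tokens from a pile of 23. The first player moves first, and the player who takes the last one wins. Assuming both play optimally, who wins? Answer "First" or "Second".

First

W/L table (W = player to move can force a win):
i:   0  1  2  3  4  5  6  7  8  9 10 11 12 13 14 15 16 17 18 19 20 21 22 23
     L  W  L  W  W  L  W  L  W  W  L  W  L  W  W  L  W  L  W  W  L  W  L  W
Position 23 is W, so the first player wins.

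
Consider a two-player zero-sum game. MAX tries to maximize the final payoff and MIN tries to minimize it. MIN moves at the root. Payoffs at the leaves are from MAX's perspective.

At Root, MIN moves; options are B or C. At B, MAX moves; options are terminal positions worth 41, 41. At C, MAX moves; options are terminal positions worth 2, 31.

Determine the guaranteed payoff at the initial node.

31

B (MAX): max(41, 41) = 41
C (MAX): max(2, 31) = 31
Root (MIN): min(41, 31) = 31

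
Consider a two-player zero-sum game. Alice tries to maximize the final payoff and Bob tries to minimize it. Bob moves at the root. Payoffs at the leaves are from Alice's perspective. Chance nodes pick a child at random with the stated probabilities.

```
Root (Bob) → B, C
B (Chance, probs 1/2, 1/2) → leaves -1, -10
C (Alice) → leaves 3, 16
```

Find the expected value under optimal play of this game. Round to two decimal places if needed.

B (Chance): 1/2·-1 + 1/2·-10 = -5.5
C (Alice): max(3, 16) = 16
Root (Bob): min(-5.5, 16) = -5.5

-5.5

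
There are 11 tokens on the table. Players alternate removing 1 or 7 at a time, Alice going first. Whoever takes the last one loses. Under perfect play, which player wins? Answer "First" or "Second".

Second

i:   0  1  2  3  4  5  6  7  8  9 10 11
     W  L  W  L  W  L  W  L  W  L  W  L
Position 11 is L, so the second player wins.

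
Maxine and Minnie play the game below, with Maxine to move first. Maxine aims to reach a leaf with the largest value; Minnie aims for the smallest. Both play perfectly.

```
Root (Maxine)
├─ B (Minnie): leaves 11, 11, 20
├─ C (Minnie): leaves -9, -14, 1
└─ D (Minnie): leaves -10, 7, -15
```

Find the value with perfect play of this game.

11

B (Minnie): min(11, 11, 20) = 11
C (Minnie): min(-9, -14, 1) = -14
D (Minnie): min(-10, 7, -15) = -15
Root (Maxine): max(11, -14, -15) = 11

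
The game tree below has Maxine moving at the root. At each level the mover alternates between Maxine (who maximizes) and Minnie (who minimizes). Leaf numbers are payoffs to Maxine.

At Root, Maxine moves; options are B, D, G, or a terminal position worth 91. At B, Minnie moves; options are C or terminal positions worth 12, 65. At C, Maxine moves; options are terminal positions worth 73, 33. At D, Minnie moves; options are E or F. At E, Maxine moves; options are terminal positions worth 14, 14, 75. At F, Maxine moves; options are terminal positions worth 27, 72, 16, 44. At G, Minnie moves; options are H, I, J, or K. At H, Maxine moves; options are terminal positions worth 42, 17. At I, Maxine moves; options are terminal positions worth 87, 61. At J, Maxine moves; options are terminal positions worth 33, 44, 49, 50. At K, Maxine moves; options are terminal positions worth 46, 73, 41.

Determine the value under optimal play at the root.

91

C (Maxine): max(73, 33) = 73
B (Minnie): min(73, 12, 65) = 12
E (Maxine): max(14, 14, 75) = 75
F (Maxine): max(27, 72, 16, 44) = 72
D (Minnie): min(75, 72) = 72
H (Maxine): max(42, 17) = 42
I (Maxine): max(87, 61) = 87
J (Maxine): max(33, 44, 49, 50) = 50
K (Maxine): max(46, 73, 41) = 73
G (Minnie): min(42, 87, 50, 73) = 42
Root (Maxine): max(12, 72, 42, 91) = 91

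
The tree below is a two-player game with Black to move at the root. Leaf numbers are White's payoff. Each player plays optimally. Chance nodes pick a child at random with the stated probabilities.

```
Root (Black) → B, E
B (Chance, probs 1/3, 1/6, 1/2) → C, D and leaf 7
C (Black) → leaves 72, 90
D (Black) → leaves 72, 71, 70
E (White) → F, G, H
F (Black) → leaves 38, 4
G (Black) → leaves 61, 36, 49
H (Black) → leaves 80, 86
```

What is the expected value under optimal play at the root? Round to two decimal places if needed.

39.17

C (Black): min(72, 90) = 72
D (Black): min(72, 71, 70) = 70
B (Chance): 1/3·72 + 1/6·70 + 1/2·7 = 39.17
F (Black): min(38, 4) = 4
G (Black): min(61, 36, 49) = 36
H (Black): min(80, 86) = 80
E (White): max(4, 36, 80) = 80
Root (Black): min(39.17, 80) = 39.17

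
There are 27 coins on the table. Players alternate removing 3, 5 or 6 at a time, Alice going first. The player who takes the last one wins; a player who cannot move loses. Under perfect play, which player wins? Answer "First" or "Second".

Compute winning (W) and losing (L) positions by backward induction:
i:   0  1  2  3  4  5  6  7  8  9 10 11 12 13 14 15 16 17 18 19 20 21 22 23 24 25 26 27
     L  L  L  W  W  W  W  W  W  L  L  L  W  W  W  W  W  W  L  L  L  W  W  W  W  W  W  L
Position 27 is L, so the second player wins.

Second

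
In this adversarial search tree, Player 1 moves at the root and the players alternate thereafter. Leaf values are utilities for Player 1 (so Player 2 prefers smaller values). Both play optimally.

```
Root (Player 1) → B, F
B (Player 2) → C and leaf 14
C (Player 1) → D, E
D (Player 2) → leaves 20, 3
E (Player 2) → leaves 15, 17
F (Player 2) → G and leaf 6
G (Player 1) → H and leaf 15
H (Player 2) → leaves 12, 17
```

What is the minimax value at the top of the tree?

14

D (Player 2): min(20, 3) = 3
E (Player 2): min(15, 17) = 15
C (Player 1): max(3, 15) = 15
B (Player 2): min(15, 14) = 14
H (Player 2): min(12, 17) = 12
G (Player 1): max(12, 15) = 15
F (Player 2): min(15, 6) = 6
Root (Player 1): max(14, 6) = 14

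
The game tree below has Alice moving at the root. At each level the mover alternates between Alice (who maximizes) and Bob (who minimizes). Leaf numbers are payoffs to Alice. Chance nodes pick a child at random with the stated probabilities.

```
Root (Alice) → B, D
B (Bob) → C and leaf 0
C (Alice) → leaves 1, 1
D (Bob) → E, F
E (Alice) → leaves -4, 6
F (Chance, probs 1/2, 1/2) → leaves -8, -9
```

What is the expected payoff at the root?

C (Alice): max(1, 1) = 1
B (Bob): min(1, 0) = 0
E (Alice): max(-4, 6) = 6
F (Chance): 1/2·-8 + 1/2·-9 = -8.5
D (Bob): min(6, -8.5) = -8.5
Root (Alice): max(0, -8.5) = 0

0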